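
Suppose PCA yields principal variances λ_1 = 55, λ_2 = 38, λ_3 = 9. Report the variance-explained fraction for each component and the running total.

Step 1 — total variance = trace(Sigma) = Σ λ_i = 55 + 38 + 9 = 102.

Step 2 — fraction explained by component i = λ_i / Σ λ:
  PC1: 55/102 = 0.5392
  PC2: 38/102 = 0.3725
  PC3: 9/102 = 0.0882

Step 3 — cumulative fraction after k components = (λ_1 + ... + λ_k) / Σ λ:
  k = 1: 55/102 = 0.5392
  k = 2: (55 + 38)/102 = 93/102 = 0.9118
  k = 3: (55 + 38 + 9)/102 = 102/102 = 1

Summary (fraction, with percent):

explained: PC1 0.5392 (53.92%), PC2 0.3725 (37.25%), PC3 0.0882 (8.82%);  cumulative: 0.5392, 0.9118, 1


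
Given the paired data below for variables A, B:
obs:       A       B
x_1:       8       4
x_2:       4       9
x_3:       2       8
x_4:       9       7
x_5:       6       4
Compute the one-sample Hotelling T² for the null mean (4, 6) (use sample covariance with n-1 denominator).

Step 1 — sample mean vector:
  mean(A) = (8 + 4 + 2 + 9 + 6) / 5 = 29/5 = 5.8
  mean(B) = (4 + 9 + 8 + 7 + 4) / 5 = 32/5 = 6.4
  x̄ = (5.8, 6.4),  deviation x̄ - mu_0 = (5.8, 6.4) - (4, 6) = (1.8, 0.4).

Step 2 — sample covariance matrix, S[i,j] = (1/(n-1)) · Σ_k (x_{k,i} - mean_i) · (x_{k,j} - mean_j), divisor n-1 = 4:
  S[A,A] = ((2.2)·(2.2) + (-1.8)·(-1.8) + (-3.8)·(-3.8) + (3.2)·(3.2) + (0.2)·(0.2)) / 4 = 32.8/4 = 8.2
  S[A,B] = ((2.2)·(-2.4) + (-1.8)·(2.6) + (-3.8)·(1.6) + (3.2)·(0.6) + (0.2)·(-2.4)) / 4 = -14.6/4 = -3.65
  S[B,B] = ((-2.4)·(-2.4) + (2.6)·(2.6) + (1.6)·(1.6) + (0.6)·(0.6) + (-2.4)·(-2.4)) / 4 = 21.2/4 = 5.3
  S = [[8.2, -3.65],
 [-3.65, 5.3]].

Step 3 — invert S. det(S) = 8.2·5.3 - (-3.65)² = 30.1375.
  S^{-1} = (1/det) · [[d, -b], [-b, a]] = [[0.1759, 0.1211],
 [0.1211, 0.2721]].

Step 4 — quadratic form (x̄ - mu_0)^T · S^{-1} · (x̄ - mu_0):
  S^{-1} · (x̄ - mu_0) = (0.365, 0.3268),
  (x̄ - mu_0)^T · [...] = (1.8)·(0.365) + (0.4)·(0.3268) = 0.7877.

Step 5 — scale by n: T² = 5 · 0.7877 = 3.9386.

T² ≈ 3.9386


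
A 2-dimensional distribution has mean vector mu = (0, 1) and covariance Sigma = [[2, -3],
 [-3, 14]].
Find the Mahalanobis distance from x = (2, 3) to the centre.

Step 1 — centre the observation: (x - mu) = (2, 2).

Step 2 — invert Sigma. det(Sigma) = 2·14 - (-3)² = 19.
  Sigma^{-1} = (1/det) · [[d, -b], [-b, a]] = [[0.7368, 0.1579],
 [0.1579, 0.1053]].

Step 3 — form the quadratic (x - mu)^T · Sigma^{-1} · (x - mu):
  Sigma^{-1} · (x - mu) = (1.7895, 0.5263).
  (x - mu)^T · [Sigma^{-1} · (x - mu)] = (2)·(1.7895) + (2)·(0.5263) = 4.6316.

Step 4 — take square root: d = √(4.6316) ≈ 2.1521.

d(x, mu) = √(4.6316) ≈ 2.1521


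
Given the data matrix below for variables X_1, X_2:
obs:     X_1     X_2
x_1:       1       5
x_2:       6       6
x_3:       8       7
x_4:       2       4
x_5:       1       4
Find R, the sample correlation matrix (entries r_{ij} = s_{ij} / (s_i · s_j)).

Step 1 — column means:
  mean(X_1) = (1 + 6 + 8 + 2 + 1) / 5 = 18/5 = 3.6
  mean(X_2) = (5 + 6 + 7 + 4 + 4) / 5 = 26/5 = 5.2

Step 2 — sample variances and covariances s[i,j] = (1/(n-1)) · Σ_k (x_{k,i} - mean_i) · (x_{k,j} - mean_j), with n-1 = 4:
  s[X_1,X_1] = ((-2.6)·(-2.6) + (2.4)·(2.4) + (4.4)·(4.4) + (-1.6)·(-1.6) + (-2.6)·(-2.6)) / 4 = 41.2/4 = 10.3
  s[X_1,X_2] = ((-2.6)·(-0.2) + (2.4)·(0.8) + (4.4)·(1.8) + (-1.6)·(-1.2) + (-2.6)·(-1.2)) / 4 = 15.4/4 = 3.85
  s[X_2,X_2] = ((-0.2)·(-0.2) + (0.8)·(0.8) + (1.8)·(1.8) + (-1.2)·(-1.2) + (-1.2)·(-1.2)) / 4 = 6.8/4 = 1.7
  Sample standard deviations s_i = √(s[i,i]):
  s(X_1) = √(10.3) = 3.2094
  s(X_2) = √(1.7) = 1.3038

Step 3 — r_{ij} = s_{ij} / (s_i · s_j):
  r[X_1,X_1] = 1 (diagonal).
  r[X_1,X_2] = 3.85 / (3.2094 · 1.3038) = 3.85 / 4.1845 = 0.9201
  r[X_2,X_2] = 1 (diagonal).

R is symmetric with unit diagonal. Assembling:

R = [[1, 0.9201],
 [0.9201, 1]]


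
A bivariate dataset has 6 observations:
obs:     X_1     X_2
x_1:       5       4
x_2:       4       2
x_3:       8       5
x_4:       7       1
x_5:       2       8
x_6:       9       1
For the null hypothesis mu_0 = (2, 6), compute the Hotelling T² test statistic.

Step 1 — sample mean vector:
  mean(X_1) = (5 + 4 + 8 + 7 + 2 + 9) / 6 = 35/6 = 5.8333
  mean(X_2) = (4 + 2 + 5 + 1 + 8 + 1) / 6 = 21/6 = 3.5
  x̄ = (5.8333, 3.5),  deviation x̄ - mu_0 = (5.8333, 3.5) - (2, 6) = (3.8333, -2.5).

Step 2 — sample covariance matrix, S[i,j] = (1/(n-1)) · Σ_k (x_{k,i} - mean_i) · (x_{k,j} - mean_j), divisor n-1 = 5:
  S[X_1,X_1] = ((-0.8333)·(-0.8333) + (-1.8333)·(-1.8333) + (2.1667)·(2.1667) + (1.1667)·(1.1667) + (-3.8333)·(-3.8333) + (3.1667)·(3.1667)) / 5 = 34.8333/5 = 6.9667
  S[X_1,X_2] = ((-0.8333)·(0.5) + (-1.8333)·(-1.5) + (2.1667)·(1.5) + (1.1667)·(-2.5) + (-3.8333)·(4.5) + (3.1667)·(-2.5)) / 5 = -22.5/5 = -4.5
  S[X_2,X_2] = ((0.5)·(0.5) + (-1.5)·(-1.5) + (1.5)·(1.5) + (-2.5)·(-2.5) + (4.5)·(4.5) + (-2.5)·(-2.5)) / 5 = 37.5/5 = 7.5
  S = [[6.9667, -4.5],
 [-4.5, 7.5]].

Step 3 — invert S. det(S) = 6.9667·7.5 - (-4.5)² = 32.
  S^{-1} = (1/det) · [[d, -b], [-b, a]] = [[0.2344, 0.1406],
 [0.1406, 0.2177]].

Step 4 — quadratic form (x̄ - mu_0)^T · S^{-1} · (x̄ - mu_0):
  S^{-1} · (x̄ - mu_0) = (0.5469, -0.0052),
  (x̄ - mu_0)^T · [...] = (3.8333)·(0.5469) + (-2.5)·(-0.0052) = 2.1094.

Step 5 — scale by n: T² = 6 · 2.1094 = 12.6562.

T² ≈ 12.6562


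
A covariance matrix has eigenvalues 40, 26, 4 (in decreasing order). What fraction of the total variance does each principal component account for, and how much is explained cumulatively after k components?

Step 1 — total variance = trace(Sigma) = Σ λ_i = 40 + 26 + 4 = 70.

Step 2 — fraction explained by component i = λ_i / Σ λ:
  PC1: 40/70 = 0.5714
  PC2: 26/70 = 0.3714
  PC3: 4/70 = 0.0571

Step 3 — cumulative fraction after k components = (λ_1 + ... + λ_k) / Σ λ:
  k = 1: 40/70 = 0.5714
  k = 2: (40 + 26)/70 = 66/70 = 0.9429
  k = 3: (40 + 26 + 4)/70 = 70/70 = 1

Summary (fraction, with percent):

explained: PC1 0.5714 (57.14%), PC2 0.3714 (37.14%), PC3 0.0571 (5.71%);  cumulative: 0.5714, 0.9429, 1


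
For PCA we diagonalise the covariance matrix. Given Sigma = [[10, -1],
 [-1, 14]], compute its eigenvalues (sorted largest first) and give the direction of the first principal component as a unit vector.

Step 1 — characteristic polynomial of 2×2 Sigma:
  det(Sigma - λI) = λ² - trace · λ + det = 0.
  trace = 10 + 14 = 24, det = 10·14 - (-1)² = 139.
Step 2 — discriminant:
  Δ = trace² - 4·det = 576 - 556 = 20.
Step 3 — eigenvalues:
  λ = (trace ± √Δ)/2 = (24 ± 4.4721)/2,
  λ_1 = 14.2361,  λ_2 = 9.7639.

Step 4 — unit eigenvector for λ_1: solve (Sigma - λ_1 I)v = 0. First row:
  (10 - 14.2361)·v_x + (-1)·v_y = 0, i.e. (-4.2361)·v_x + (-1)·v_y = 0,
  so v ∝ (b, λ_1 - a) = (-1, 4.2361); multiply by -1 so the first entry is positive: u = (1, -4.2361).
  ||u|| = √((1)² + (-4.2361)²) = √(18.9443) ≈ 4.3525,
  v_1 = u/||u|| ≈ (0.2298, -0.9732) (||v_1|| = 1).

λ_1 = 14.2361,  λ_2 = 9.7639;  v_1 ≈ (0.2298, -0.9732)


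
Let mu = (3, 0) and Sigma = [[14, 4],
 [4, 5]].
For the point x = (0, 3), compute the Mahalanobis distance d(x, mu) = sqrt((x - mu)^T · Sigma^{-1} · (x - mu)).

Step 1 — centre the observation: (x - mu) = (-3, 3).

Step 2 — invert Sigma. det(Sigma) = 14·5 - (4)² = 54.
  Sigma^{-1} = (1/det) · [[d, -b], [-b, a]] = [[0.0926, -0.0741],
 [-0.0741, 0.2593]].

Step 3 — form the quadratic (x - mu)^T · Sigma^{-1} · (x - mu):
  Sigma^{-1} · (x - mu) = (-0.5, 1).
  (x - mu)^T · [Sigma^{-1} · (x - mu)] = (-3)·(-0.5) + (3)·(1) = 4.5.

Step 4 — take square root: d = √(4.5) ≈ 2.1213.

d(x, mu) = √(4.5) ≈ 2.1213


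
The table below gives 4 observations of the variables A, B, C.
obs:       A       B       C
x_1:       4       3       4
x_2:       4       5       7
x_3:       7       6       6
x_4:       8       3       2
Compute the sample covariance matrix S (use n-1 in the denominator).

Step 1 — column means:
  mean(A) = (4 + 4 + 7 + 8) / 4 = 23/4 = 5.75
  mean(B) = (3 + 5 + 6 + 3) / 4 = 17/4 = 4.25
  mean(C) = (4 + 7 + 6 + 2) / 4 = 19/4 = 4.75

Step 2 — sample covariance S[i,j] = (1/(n-1)) · Σ_k (x_{k,i} - mean_i) · (x_{k,j} - mean_j), with n-1 = 3.
  S[A,A] = ((-1.75)·(-1.75) + (-1.75)·(-1.75) + (1.25)·(1.25) + (2.25)·(2.25)) / 3 = 12.75/3 = 4.25
  S[A,B] = ((-1.75)·(-1.25) + (-1.75)·(0.75) + (1.25)·(1.75) + (2.25)·(-1.25)) / 3 = 0.25/3 = 0.0833
  S[A,C] = ((-1.75)·(-0.75) + (-1.75)·(2.25) + (1.25)·(1.25) + (2.25)·(-2.75)) / 3 = -7.25/3 = -2.4167
  S[B,B] = ((-1.25)·(-1.25) + (0.75)·(0.75) + (1.75)·(1.75) + (-1.25)·(-1.25)) / 3 = 6.75/3 = 2.25
  S[B,C] = ((-1.25)·(-0.75) + (0.75)·(2.25) + (1.75)·(1.25) + (-1.25)·(-2.75)) / 3 = 8.25/3 = 2.75
  S[C,C] = ((-0.75)·(-0.75) + (2.25)·(2.25) + (1.25)·(1.25) + (-2.75)·(-2.75)) / 3 = 14.75/3 = 4.9167

S is symmetric (S[j,i] = S[i,j]). Assembling:

S = [[4.25, 0.0833, -2.4167],
 [0.0833, 2.25, 2.75],
 [-2.4167, 2.75, 4.9167]]


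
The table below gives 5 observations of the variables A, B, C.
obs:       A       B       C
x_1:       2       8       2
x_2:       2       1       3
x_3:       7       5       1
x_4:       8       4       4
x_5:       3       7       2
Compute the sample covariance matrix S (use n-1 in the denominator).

Step 1 — column means:
  mean(A) = (2 + 2 + 7 + 8 + 3) / 5 = 22/5 = 4.4
  mean(B) = (8 + 1 + 5 + 4 + 7) / 5 = 25/5 = 5
  mean(C) = (2 + 3 + 1 + 4 + 2) / 5 = 12/5 = 2.4

Step 2 — sample covariance S[i,j] = (1/(n-1)) · Σ_k (x_{k,i} - mean_i) · (x_{k,j} - mean_j), with n-1 = 4.
  S[A,A] = ((-2.4)·(-2.4) + (-2.4)·(-2.4) + (2.6)·(2.6) + (3.6)·(3.6) + (-1.4)·(-1.4)) / 4 = 33.2/4 = 8.3
  S[A,B] = ((-2.4)·(3) + (-2.4)·(-4) + (2.6)·(0) + (3.6)·(-1) + (-1.4)·(2)) / 4 = -4/4 = -1
  S[A,C] = ((-2.4)·(-0.4) + (-2.4)·(0.6) + (2.6)·(-1.4) + (3.6)·(1.6) + (-1.4)·(-0.4)) / 4 = 2.2/4 = 0.55
  S[B,B] = ((3)·(3) + (-4)·(-4) + (0)·(0) + (-1)·(-1) + (2)·(2)) / 4 = 30/4 = 7.5
  S[B,C] = ((3)·(-0.4) + (-4)·(0.6) + (0)·(-1.4) + (-1)·(1.6) + (2)·(-0.4)) / 4 = -6/4 = -1.5
  S[C,C] = ((-0.4)·(-0.4) + (0.6)·(0.6) + (-1.4)·(-1.4) + (1.6)·(1.6) + (-0.4)·(-0.4)) / 4 = 5.2/4 = 1.3

S is symmetric (S[j,i] = S[i,j]). Assembling:

S = [[8.3, -1, 0.55],
 [-1, 7.5, -1.5],
 [0.55, -1.5, 1.3]]


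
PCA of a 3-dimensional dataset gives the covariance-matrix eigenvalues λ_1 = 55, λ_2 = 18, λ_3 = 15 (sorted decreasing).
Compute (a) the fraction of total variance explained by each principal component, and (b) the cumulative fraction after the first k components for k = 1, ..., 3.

Step 1 — total variance = trace(Sigma) = Σ λ_i = 55 + 18 + 15 = 88.

Step 2 — fraction explained by component i = λ_i / Σ λ:
  PC1: 55/88 = 0.625
  PC2: 18/88 = 0.2045
  PC3: 15/88 = 0.1705

Step 3 — cumulative fraction after k components = (λ_1 + ... + λ_k) / Σ λ:
  k = 1: 55/88 = 0.625
  k = 2: (55 + 18)/88 = 73/88 = 0.8295
  k = 3: (55 + 18 + 15)/88 = 88/88 = 1

Summary (fraction, with percent):

explained: PC1 0.625 (62.5%), PC2 0.2045 (20.45%), PC3 0.1705 (17.05%);  cumulative: 0.625, 0.8295, 1


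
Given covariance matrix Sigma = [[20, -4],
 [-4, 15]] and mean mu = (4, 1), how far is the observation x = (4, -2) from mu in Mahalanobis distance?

Step 1 — centre the observation: (x - mu) = (0, -3).

Step 2 — invert Sigma. det(Sigma) = 20·15 - (-4)² = 284.
  Sigma^{-1} = (1/det) · [[d, -b], [-b, a]] = [[0.0528, 0.0141],
 [0.0141, 0.0704]].

Step 3 — form the quadratic (x - mu)^T · Sigma^{-1} · (x - mu):
  Sigma^{-1} · (x - mu) = (-0.0423, -0.2113).
  (x - mu)^T · [Sigma^{-1} · (x - mu)] = (0)·(-0.0423) + (-3)·(-0.2113) = 0.6338.

Step 4 — take square root: d = √(0.6338) ≈ 0.7961.

d(x, mu) = √(0.6338) ≈ 0.7961


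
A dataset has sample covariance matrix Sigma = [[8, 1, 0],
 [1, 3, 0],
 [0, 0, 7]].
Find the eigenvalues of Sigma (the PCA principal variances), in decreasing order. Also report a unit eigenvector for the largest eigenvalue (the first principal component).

Step 1 — characteristic polynomial p(λ) = det(λI - Sigma) = λ³ - tr·λ² + c_1·λ - det, where tr = trace, c_1 = sum of the principal 2×2 minors, det = det(Sigma):
  tr = 8 + 3 + 7 = 18,
  c_1 = (8·3 - (1)²) + (8·7 - (0)²) + (3·7 - (0)²) = 23 + 56 + 21 = 100,
  det = 8·(3·7 - (0)²) - (1)·((1)·7 - (0)·(0)) + (0)·((1)·(0) - 3·(0)) = 8·(21) - (1)·(7) + (0)·(0) = 161.
  So p(λ) = λ³ - 18λ² + 100λ - 161.
Step 2 — look for an integer root (rational root theorem: any rational root is an integer divisor of 161). Testing λ = 7:
  p(7) = 343 - 882 + 700 - 161 = 0  ✓
  Dividing out (λ - 7): p(λ) = (λ - 7)(λ² - 11λ + 23).
Step 3 — remaining eigenvalues from the quadratic λ² - 11λ + 23 = 0:
  Δ = 11² - 4·23 = 121 - 92 = 29,  λ = (11 ± √29)/2 = (11 ± 5.3852)/2 ≈ 8.1926 or 2.8074.
  Sorted: λ_1 = 8.1926,  λ_2 = 7,  λ_3 = 2.8074  (check: sum = 18 = tr ✓).

Step 4 — unit eigenvector for λ_1 ≈ 8.1926: v spans the null space of (Sigma - λ_1 I), whose rows are
  r_1 = (-0.1926, 1, 0),  r_2 = (1, -5.1926, 0),  r_3 = (0, 0, -1.1926).
  v is orthogonal to every row, so take v ∝ r_1 × r_3 = ((1)·(-1.1926) - (0)·(0), (0)·(0) - (-0.1926)·(-1.1926), (-0.1926)·(0) - (1)·(0)) ≈ (-1.1926, -0.2297, 0).
  Rescale (multiply by -1 so the first nonzero entry is positive): u = (1.1926, 0.2297, 0).
  ||u|| = √((1.1926)² + (0.2297)² + (0)²) = √(1.475) ≈ 1.2145,  v_1 = u/||u|| ≈ (0.982, 0.1891, 0) (||v_1|| = 1).

λ_1 = 8.1926,  λ_2 = 7,  λ_3 = 2.8074;  v_1 ≈ (0.982, 0.1891, 0)


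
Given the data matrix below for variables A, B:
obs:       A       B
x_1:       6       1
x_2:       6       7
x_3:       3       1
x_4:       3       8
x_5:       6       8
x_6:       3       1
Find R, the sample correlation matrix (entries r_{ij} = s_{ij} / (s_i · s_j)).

Step 1 — column means:
  mean(A) = (6 + 6 + 3 + 3 + 6 + 3) / 6 = 27/6 = 4.5
  mean(B) = (1 + 7 + 1 + 8 + 8 + 1) / 6 = 26/6 = 4.3333

Step 2 — sample variances and covariances s[i,j] = (1/(n-1)) · Σ_k (x_{k,i} - mean_i) · (x_{k,j} - mean_j), with n-1 = 5:
  s[A,A] = ((1.5)·(1.5) + (1.5)·(1.5) + (-1.5)·(-1.5) + (-1.5)·(-1.5) + (1.5)·(1.5) + (-1.5)·(-1.5)) / 5 = 13.5/5 = 2.7
  s[A,B] = ((1.5)·(-3.3333) + (1.5)·(2.6667) + (-1.5)·(-3.3333) + (-1.5)·(3.6667) + (1.5)·(3.6667) + (-1.5)·(-3.3333)) / 5 = 9/5 = 1.8
  s[B,B] = ((-3.3333)·(-3.3333) + (2.6667)·(2.6667) + (-3.3333)·(-3.3333) + (3.6667)·(3.6667) + (3.6667)·(3.6667) + (-3.3333)·(-3.3333)) / 5 = 67.3333/5 = 13.4667
  Sample standard deviations s_i = √(s[i,i]):
  s(A) = √(2.7) = 1.6432
  s(B) = √(13.4667) = 3.6697

Step 3 — r_{ij} = s_{ij} / (s_i · s_j):
  r[A,A] = 1 (diagonal).
  r[A,B] = 1.8 / (1.6432 · 3.6697) = 1.8 / 6.0299 = 0.2985
  r[B,B] = 1 (diagonal).

R is symmetric with unit diagonal. Assembling:

R = [[1, 0.2985],
 [0.2985, 1]]


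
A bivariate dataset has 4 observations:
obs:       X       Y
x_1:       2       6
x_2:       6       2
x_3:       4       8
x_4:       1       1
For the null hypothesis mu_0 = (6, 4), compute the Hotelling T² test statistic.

Step 1 — sample mean vector:
  mean(X) = (2 + 6 + 4 + 1) / 4 = 13/4 = 3.25
  mean(Y) = (6 + 2 + 8 + 1) / 4 = 17/4 = 4.25
  x̄ = (3.25, 4.25),  deviation x̄ - mu_0 = (3.25, 4.25) - (6, 4) = (-2.75, 0.25).

Step 2 — sample covariance matrix, S[i,j] = (1/(n-1)) · Σ_k (x_{k,i} - mean_i) · (x_{k,j} - mean_j), divisor n-1 = 3:
  S[X,X] = ((-1.25)·(-1.25) + (2.75)·(2.75) + (0.75)·(0.75) + (-2.25)·(-2.25)) / 3 = 14.75/3 = 4.9167
  S[X,Y] = ((-1.25)·(1.75) + (2.75)·(-2.25) + (0.75)·(3.75) + (-2.25)·(-3.25)) / 3 = 1.75/3 = 0.5833
  S[Y,Y] = ((1.75)·(1.75) + (-2.25)·(-2.25) + (3.75)·(3.75) + (-3.25)·(-3.25)) / 3 = 32.75/3 = 10.9167
  S = [[4.9167, 0.5833],
 [0.5833, 10.9167]].

Step 3 — invert S. det(S) = 4.9167·10.9167 - (0.5833)² = 53.3333.
  S^{-1} = (1/det) · [[d, -b], [-b, a]] = [[0.2047, -0.0109],
 [-0.0109, 0.0922]].

Step 4 — quadratic form (x̄ - mu_0)^T · S^{-1} · (x̄ - mu_0):
  S^{-1} · (x̄ - mu_0) = (-0.5656, 0.0531),
  (x̄ - mu_0)^T · [...] = (-2.75)·(-0.5656) + (0.25)·(0.0531) = 1.5687.

Step 5 — scale by n: T² = 4 · 1.5687 = 6.275.

T² ≈ 6.275


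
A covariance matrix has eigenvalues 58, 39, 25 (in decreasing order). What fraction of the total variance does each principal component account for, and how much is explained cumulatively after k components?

Step 1 — total variance = trace(Sigma) = Σ λ_i = 58 + 39 + 25 = 122.

Step 2 — fraction explained by component i = λ_i / Σ λ:
  PC1: 58/122 = 0.4754
  PC2: 39/122 = 0.3197
  PC3: 25/122 = 0.2049

Step 3 — cumulative fraction after k components = (λ_1 + ... + λ_k) / Σ λ:
  k = 1: 58/122 = 0.4754
  k = 2: (58 + 39)/122 = 97/122 = 0.7951
  k = 3: (58 + 39 + 25)/122 = 122/122 = 1

Summary (fraction, with percent):

explained: PC1 0.4754 (47.54%), PC2 0.3197 (31.97%), PC3 0.2049 (20.49%);  cumulative: 0.4754, 0.7951, 1


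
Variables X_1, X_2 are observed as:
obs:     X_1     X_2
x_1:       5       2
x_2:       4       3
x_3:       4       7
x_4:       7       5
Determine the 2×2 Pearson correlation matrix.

Step 1 — column means:
  mean(X_1) = (5 + 4 + 4 + 7) / 4 = 20/4 = 5
  mean(X_2) = (2 + 3 + 7 + 5) / 4 = 17/4 = 4.25

Step 2 — sample variances and covariances s[i,j] = (1/(n-1)) · Σ_k (x_{k,i} - mean_i) · (x_{k,j} - mean_j), with n-1 = 3:
  s[X_1,X_1] = ((0)·(0) + (-1)·(-1) + (-1)·(-1) + (2)·(2)) / 3 = 6/3 = 2
  s[X_1,X_2] = ((0)·(-2.25) + (-1)·(-1.25) + (-1)·(2.75) + (2)·(0.75)) / 3 = 0/3 = 0
  s[X_2,X_2] = ((-2.25)·(-2.25) + (-1.25)·(-1.25) + (2.75)·(2.75) + (0.75)·(0.75)) / 3 = 14.75/3 = 4.9167
  Sample standard deviations s_i = √(s[i,i]):
  s(X_1) = √(2) = 1.4142
  s(X_2) = √(4.9167) = 2.2174

Step 3 — r_{ij} = s_{ij} / (s_i · s_j):
  r[X_1,X_1] = 1 (diagonal).
  r[X_1,X_2] = 0 / (1.4142 · 2.2174) = 0 / 3.1358 = 0
  r[X_2,X_2] = 1 (diagonal).

R is symmetric with unit diagonal. Assembling:

R = [[1, 0],
 [0, 1]]


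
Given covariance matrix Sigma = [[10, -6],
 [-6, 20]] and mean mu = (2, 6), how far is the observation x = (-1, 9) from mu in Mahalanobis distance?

Step 1 — centre the observation: (x - mu) = (-3, 3).

Step 2 — invert Sigma. det(Sigma) = 10·20 - (-6)² = 164.
  Sigma^{-1} = (1/det) · [[d, -b], [-b, a]] = [[0.122, 0.0366],
 [0.0366, 0.061]].

Step 3 — form the quadratic (x - mu)^T · Sigma^{-1} · (x - mu):
  Sigma^{-1} · (x - mu) = (-0.2561, 0.0732).
  (x - mu)^T · [Sigma^{-1} · (x - mu)] = (-3)·(-0.2561) + (3)·(0.0732) = 0.9878.

Step 4 — take square root: d = √(0.9878) ≈ 0.9939.

d(x, mu) = √(0.9878) ≈ 0.9939


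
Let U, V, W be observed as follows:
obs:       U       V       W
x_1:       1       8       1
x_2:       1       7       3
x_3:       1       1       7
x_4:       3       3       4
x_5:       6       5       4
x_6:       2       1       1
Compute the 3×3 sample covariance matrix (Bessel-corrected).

Step 1 — column means:
  mean(U) = (1 + 1 + 1 + 3 + 6 + 2) / 6 = 14/6 = 2.3333
  mean(V) = (8 + 7 + 1 + 3 + 5 + 1) / 6 = 25/6 = 4.1667
  mean(W) = (1 + 3 + 7 + 4 + 4 + 1) / 6 = 20/6 = 3.3333

Step 2 — sample covariance S[i,j] = (1/(n-1)) · Σ_k (x_{k,i} - mean_i) · (x_{k,j} - mean_j), with n-1 = 5.
  S[U,U] = ((-1.3333)·(-1.3333) + (-1.3333)·(-1.3333) + (-1.3333)·(-1.3333) + (0.6667)·(0.6667) + (3.6667)·(3.6667) + (-0.3333)·(-0.3333)) / 5 = 19.3333/5 = 3.8667
  S[U,V] = ((-1.3333)·(3.8333) + (-1.3333)·(2.8333) + (-1.3333)·(-3.1667) + (0.6667)·(-1.1667) + (3.6667)·(0.8333) + (-0.3333)·(-3.1667)) / 5 = -1.3333/5 = -0.2667
  S[U,W] = ((-1.3333)·(-2.3333) + (-1.3333)·(-0.3333) + (-1.3333)·(3.6667) + (0.6667)·(0.6667) + (3.6667)·(0.6667) + (-0.3333)·(-2.3333)) / 5 = 2.3333/5 = 0.4667
  S[V,V] = ((3.8333)·(3.8333) + (2.8333)·(2.8333) + (-3.1667)·(-3.1667) + (-1.1667)·(-1.1667) + (0.8333)·(0.8333) + (-3.1667)·(-3.1667)) / 5 = 44.8333/5 = 8.9667
  S[V,W] = ((3.8333)·(-2.3333) + (2.8333)·(-0.3333) + (-3.1667)·(3.6667) + (-1.1667)·(0.6667) + (0.8333)·(0.6667) + (-3.1667)·(-2.3333)) / 5 = -14.3333/5 = -2.8667
  S[W,W] = ((-2.3333)·(-2.3333) + (-0.3333)·(-0.3333) + (3.6667)·(3.6667) + (0.6667)·(0.6667) + (0.6667)·(0.6667) + (-2.3333)·(-2.3333)) / 5 = 25.3333/5 = 5.0667

S is symmetric (S[j,i] = S[i,j]). Assembling:

S = [[3.8667, -0.2667, 0.4667],
 [-0.2667, 8.9667, -2.8667],
 [0.4667, -2.8667, 5.0667]]


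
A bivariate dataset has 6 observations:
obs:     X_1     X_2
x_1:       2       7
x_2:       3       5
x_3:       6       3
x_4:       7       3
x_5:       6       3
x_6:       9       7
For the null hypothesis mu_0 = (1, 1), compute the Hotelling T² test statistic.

Step 1 — sample mean vector:
  mean(X_1) = (2 + 3 + 6 + 7 + 6 + 9) / 6 = 33/6 = 5.5
  mean(X_2) = (7 + 5 + 3 + 3 + 3 + 7) / 6 = 28/6 = 4.6667
  x̄ = (5.5, 4.6667),  deviation x̄ - mu_0 = (5.5, 4.6667) - (1, 1) = (4.5, 3.6667).

Step 2 — sample covariance matrix, S[i,j] = (1/(n-1)) · Σ_k (x_{k,i} - mean_i) · (x_{k,j} - mean_j), divisor n-1 = 5:
  S[X_1,X_1] = ((-3.5)·(-3.5) + (-2.5)·(-2.5) + (0.5)·(0.5) + (1.5)·(1.5) + (0.5)·(0.5) + (3.5)·(3.5)) / 5 = 33.5/5 = 6.7
  S[X_1,X_2] = ((-3.5)·(2.3333) + (-2.5)·(0.3333) + (0.5)·(-1.6667) + (1.5)·(-1.6667) + (0.5)·(-1.6667) + (3.5)·(2.3333)) / 5 = -5/5 = -1
  S[X_2,X_2] = ((2.3333)·(2.3333) + (0.3333)·(0.3333) + (-1.6667)·(-1.6667) + (-1.6667)·(-1.6667) + (-1.6667)·(-1.6667) + (2.3333)·(2.3333)) / 5 = 19.3333/5 = 3.8667
  S = [[6.7, -1],
 [-1, 3.8667]].

Step 3 — invert S. det(S) = 6.7·3.8667 - (-1)² = 24.9067.
  S^{-1} = (1/det) · [[d, -b], [-b, a]] = [[0.1552, 0.0401],
 [0.0401, 0.269]].

Step 4 — quadratic form (x̄ - mu_0)^T · S^{-1} · (x̄ - mu_0):
  S^{-1} · (x̄ - mu_0) = (0.8458, 1.167),
  (x̄ - mu_0)^T · [...] = (4.5)·(0.8458) + (3.6667)·(1.167) = 8.0853.

Step 5 — scale by n: T² = 6 · 8.0853 = 48.5118.

T² ≈ 48.5118


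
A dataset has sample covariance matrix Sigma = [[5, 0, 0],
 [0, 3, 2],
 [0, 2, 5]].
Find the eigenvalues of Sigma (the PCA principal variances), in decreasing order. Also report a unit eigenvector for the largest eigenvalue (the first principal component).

Step 1 — characteristic polynomial p(λ) = det(λI - Sigma) = λ³ - tr·λ² + c_1·λ - det, where tr = trace, c_1 = sum of the principal 2×2 minors, det = det(Sigma):
  tr = 5 + 3 + 5 = 13,
  c_1 = (5·3 - (0)²) + (5·5 - (0)²) + (3·5 - (2)²) = 15 + 25 + 11 = 51,
  det = 5·(3·5 - (2)²) - (0)·((0)·5 - (2)·(0)) + (0)·((0)·(2) - 3·(0)) = 5·(11) - (0)·(0) + (0)·(0) = 55.
  So p(λ) = λ³ - 13λ² + 51λ - 55.
Step 2 — look for an integer root (rational root theorem: any rational root is an integer divisor of 55). Testing λ = 5:
  p(5) = 125 - 325 + 255 - 55 = 0  ✓
  Dividing out (λ - 5): p(λ) = (λ - 5)(λ² - 8λ + 11).
Step 3 — remaining eigenvalues from the quadratic λ² - 8λ + 11 = 0:
  Δ = 8² - 4·11 = 64 - 44 = 20,  λ = (8 ± √20)/2 = (8 ± 4.4721)/2 ≈ 6.2361 or 1.7639.
  Sorted: λ_1 = 6.2361,  λ_2 = 5,  λ_3 = 1.7639  (check: sum = 13 = tr ✓).

Step 4 — unit eigenvector for λ_1 ≈ 6.2361: v spans the null space of (Sigma - λ_1 I), whose rows are
  r_1 = (-1.2361, 0, 0),  r_2 = (0, -3.2361, 2),  r_3 = (0, 2, -1.2361).
  v is orthogonal to every row, so take v ∝ r_1 × r_2 = ((0)·(2) - (0)·(-3.2361), (0)·(0) - (-1.2361)·(2), (-1.2361)·(-3.2361) - (0)·(0)) ≈ (0, 2.4721, 4).
  Let u = (0, 2.4721, 4).
  ||u|| = √((0)² + (2.4721)² + (4)²) = √(22.1115) ≈ 4.7023,  v_1 = u/||u|| ≈ (0, 0.5257, 0.8507) (||v_1|| = 1).

λ_1 = 6.2361,  λ_2 = 5,  λ_3 = 1.7639;  v_1 ≈ (0, 0.5257, 0.8507)


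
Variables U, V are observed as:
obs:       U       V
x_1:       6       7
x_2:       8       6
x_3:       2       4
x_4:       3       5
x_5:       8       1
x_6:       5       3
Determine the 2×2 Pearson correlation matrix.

Step 1 — column means:
  mean(U) = (6 + 8 + 2 + 3 + 8 + 5) / 6 = 32/6 = 5.3333
  mean(V) = (7 + 6 + 4 + 5 + 1 + 3) / 6 = 26/6 = 4.3333

Step 2 — sample variances and covariances s[i,j] = (1/(n-1)) · Σ_k (x_{k,i} - mean_i) · (x_{k,j} - mean_j), with n-1 = 5:
  s[U,U] = ((0.6667)·(0.6667) + (2.6667)·(2.6667) + (-3.3333)·(-3.3333) + (-2.3333)·(-2.3333) + (2.6667)·(2.6667) + (-0.3333)·(-0.3333)) / 5 = 31.3333/5 = 6.2667
  s[U,V] = ((0.6667)·(2.6667) + (2.6667)·(1.6667) + (-3.3333)·(-0.3333) + (-2.3333)·(0.6667) + (2.6667)·(-3.3333) + (-0.3333)·(-1.3333)) / 5 = -2.6667/5 = -0.5333
  s[V,V] = ((2.6667)·(2.6667) + (1.6667)·(1.6667) + (-0.3333)·(-0.3333) + (0.6667)·(0.6667) + (-3.3333)·(-3.3333) + (-1.3333)·(-1.3333)) / 5 = 23.3333/5 = 4.6667
  Sample standard deviations s_i = √(s[i,i]):
  s(U) = √(6.2667) = 2.5033
  s(V) = √(4.6667) = 2.1602

Step 3 — r_{ij} = s_{ij} / (s_i · s_j):
  r[U,U] = 1 (diagonal).
  r[U,V] = -0.5333 / (2.5033 · 2.1602) = -0.5333 / 5.4078 = -0.0986
  r[V,V] = 1 (diagonal).

R is symmetric with unit diagonal. Assembling:

R = [[1, -0.0986],
 [-0.0986, 1]]


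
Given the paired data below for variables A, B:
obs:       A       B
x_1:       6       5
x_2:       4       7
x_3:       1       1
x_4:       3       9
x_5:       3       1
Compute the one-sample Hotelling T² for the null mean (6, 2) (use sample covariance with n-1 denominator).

Step 1 — sample mean vector:
  mean(A) = (6 + 4 + 1 + 3 + 3) / 5 = 17/5 = 3.4
  mean(B) = (5 + 7 + 1 + 9 + 1) / 5 = 23/5 = 4.6
  x̄ = (3.4, 4.6),  deviation x̄ - mu_0 = (3.4, 4.6) - (6, 2) = (-2.6, 2.6).

Step 2 — sample covariance matrix, S[i,j] = (1/(n-1)) · Σ_k (x_{k,i} - mean_i) · (x_{k,j} - mean_j), divisor n-1 = 4:
  S[A,A] = ((2.6)·(2.6) + (0.6)·(0.6) + (-2.4)·(-2.4) + (-0.4)·(-0.4) + (-0.4)·(-0.4)) / 4 = 13.2/4 = 3.3
  S[A,B] = ((2.6)·(0.4) + (0.6)·(2.4) + (-2.4)·(-3.6) + (-0.4)·(4.4) + (-0.4)·(-3.6)) / 4 = 10.8/4 = 2.7
  S[B,B] = ((0.4)·(0.4) + (2.4)·(2.4) + (-3.6)·(-3.6) + (4.4)·(4.4) + (-3.6)·(-3.6)) / 4 = 51.2/4 = 12.8
  S = [[3.3, 2.7],
 [2.7, 12.8]].

Step 3 — invert S. det(S) = 3.3·12.8 - (2.7)² = 34.95.
  S^{-1} = (1/det) · [[d, -b], [-b, a]] = [[0.3662, -0.0773],
 [-0.0773, 0.0944]].

Step 4 — quadratic form (x̄ - mu_0)^T · S^{-1} · (x̄ - mu_0):
  S^{-1} · (x̄ - mu_0) = (-1.1531, 0.4464),
  (x̄ - mu_0)^T · [...] = (-2.6)·(-1.1531) + (2.6)·(0.4464) = 4.1585.

Step 5 — scale by n: T² = 5 · 4.1585 = 20.7926.

T² ≈ 20.7926


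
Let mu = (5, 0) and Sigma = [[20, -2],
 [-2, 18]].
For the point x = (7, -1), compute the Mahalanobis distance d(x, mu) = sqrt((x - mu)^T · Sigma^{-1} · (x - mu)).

Step 1 — centre the observation: (x - mu) = (2, -1).

Step 2 — invert Sigma. det(Sigma) = 20·18 - (-2)² = 356.
  Sigma^{-1} = (1/det) · [[d, -b], [-b, a]] = [[0.0506, 0.0056],
 [0.0056, 0.0562]].

Step 3 — form the quadratic (x - mu)^T · Sigma^{-1} · (x - mu):
  Sigma^{-1} · (x - mu) = (0.0955, -0.0449).
  (x - mu)^T · [Sigma^{-1} · (x - mu)] = (2)·(0.0955) + (-1)·(-0.0449) = 0.236.

Step 4 — take square root: d = √(0.236) ≈ 0.4858.

d(x, mu) = √(0.236) ≈ 0.4858


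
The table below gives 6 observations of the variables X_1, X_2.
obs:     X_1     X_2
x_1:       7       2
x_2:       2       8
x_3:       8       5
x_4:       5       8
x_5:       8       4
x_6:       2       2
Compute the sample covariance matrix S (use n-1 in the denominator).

Step 1 — column means:
  mean(X_1) = (7 + 2 + 8 + 5 + 8 + 2) / 6 = 32/6 = 5.3333
  mean(X_2) = (2 + 8 + 5 + 8 + 4 + 2) / 6 = 29/6 = 4.8333

Step 2 — sample covariance S[i,j] = (1/(n-1)) · Σ_k (x_{k,i} - mean_i) · (x_{k,j} - mean_j), with n-1 = 5.
  S[X_1,X_1] = ((1.6667)·(1.6667) + (-3.3333)·(-3.3333) + (2.6667)·(2.6667) + (-0.3333)·(-0.3333) + (2.6667)·(2.6667) + (-3.3333)·(-3.3333)) / 5 = 39.3333/5 = 7.8667
  S[X_1,X_2] = ((1.6667)·(-2.8333) + (-3.3333)·(3.1667) + (2.6667)·(0.1667) + (-0.3333)·(3.1667) + (2.6667)·(-0.8333) + (-3.3333)·(-2.8333)) / 5 = -8.6667/5 = -1.7333
  S[X_2,X_2] = ((-2.8333)·(-2.8333) + (3.1667)·(3.1667) + (0.1667)·(0.1667) + (3.1667)·(3.1667) + (-0.8333)·(-0.8333) + (-2.8333)·(-2.8333)) / 5 = 36.8333/5 = 7.3667

S is symmetric (S[j,i] = S[i,j]). Assembling:

S = [[7.8667, -1.7333],
 [-1.7333, 7.3667]]


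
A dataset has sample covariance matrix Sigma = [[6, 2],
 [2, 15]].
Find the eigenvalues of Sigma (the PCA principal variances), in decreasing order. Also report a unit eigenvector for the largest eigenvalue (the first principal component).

Step 1 — characteristic polynomial of 2×2 Sigma:
  det(Sigma - λI) = λ² - trace · λ + det = 0.
  trace = 6 + 15 = 21, det = 6·15 - (2)² = 86.
Step 2 — discriminant:
  Δ = trace² - 4·det = 441 - 344 = 97.
Step 3 — eigenvalues:
  λ = (trace ± √Δ)/2 = (21 ± 9.8489)/2,
  λ_1 = 15.4244,  λ_2 = 5.5756.

Step 4 — unit eigenvector for λ_1: solve (Sigma - λ_1 I)v = 0. First row:
  (6 - 15.4244)·v_x + (2)·v_y = 0, i.e. (-9.4244)·v_x + (2)·v_y = 0,
  so v ∝ (b, λ_1 - a) = (2, 9.4244) = u.
  ||u|| = √((2)² + (9.4244)²) = √(92.8199) ≈ 9.6343,
  v_1 = u/||u|| ≈ (0.2076, 0.9782) (||v_1|| = 1).

λ_1 = 15.4244,  λ_2 = 5.5756;  v_1 ≈ (0.2076, 0.9782)


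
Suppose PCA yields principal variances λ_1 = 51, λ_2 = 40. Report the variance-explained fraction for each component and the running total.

Step 1 — total variance = trace(Sigma) = Σ λ_i = 51 + 40 = 91.

Step 2 — fraction explained by component i = λ_i / Σ λ:
  PC1: 51/91 = 0.5604
  PC2: 40/91 = 0.4396

Step 3 — cumulative fraction after k components = (λ_1 + ... + λ_k) / Σ λ:
  k = 1: 51/91 = 0.5604
  k = 2: (51 + 40)/91 = 91/91 = 1

Summary (fraction, with percent):

explained: PC1 0.5604 (56.04%), PC2 0.4396 (43.96%);  cumulative: 0.5604, 1


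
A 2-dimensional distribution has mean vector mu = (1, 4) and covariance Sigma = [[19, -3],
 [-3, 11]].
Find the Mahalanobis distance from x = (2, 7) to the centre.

Step 1 — centre the observation: (x - mu) = (1, 3).

Step 2 — invert Sigma. det(Sigma) = 19·11 - (-3)² = 200.
  Sigma^{-1} = (1/det) · [[d, -b], [-b, a]] = [[0.055, 0.015],
 [0.015, 0.095]].

Step 3 — form the quadratic (x - mu)^T · Sigma^{-1} · (x - mu):
  Sigma^{-1} · (x - mu) = (0.1, 0.3).
  (x - mu)^T · [Sigma^{-1} · (x - mu)] = (1)·(0.1) + (3)·(0.3) = 1.

Step 4 — take square root: d = √(1) ≈ 1.

d(x, mu) = √(1) ≈ 1


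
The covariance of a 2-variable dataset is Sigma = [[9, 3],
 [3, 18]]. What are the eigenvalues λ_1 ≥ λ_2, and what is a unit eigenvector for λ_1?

Step 1 — characteristic polynomial of 2×2 Sigma:
  det(Sigma - λI) = λ² - trace · λ + det = 0.
  trace = 9 + 18 = 27, det = 9·18 - (3)² = 153.
Step 2 — discriminant:
  Δ = trace² - 4·det = 729 - 612 = 117.
Step 3 — eigenvalues:
  λ = (trace ± √Δ)/2 = (27 ± 10.8167)/2,
  λ_1 = 18.9083,  λ_2 = 8.0917.

Step 4 — unit eigenvector for λ_1: solve (Sigma - λ_1 I)v = 0. First row:
  (9 - 18.9083)·v_x + (3)·v_y = 0, i.e. (-9.9083)·v_x + (3)·v_y = 0,
  so v ∝ (b, λ_1 - a) = (3, 9.9083) = u.
  ||u|| = √((3)² + (9.9083)²) = √(107.1749) ≈ 10.3525,
  v_1 = u/||u|| ≈ (0.2898, 0.9571) (||v_1|| = 1).

λ_1 = 18.9083,  λ_2 = 8.0917;  v_1 ≈ (0.2898, 0.9571)


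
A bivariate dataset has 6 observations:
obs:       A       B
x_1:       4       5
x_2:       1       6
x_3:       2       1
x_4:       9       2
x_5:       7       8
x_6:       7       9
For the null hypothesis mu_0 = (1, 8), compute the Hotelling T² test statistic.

Step 1 — sample mean vector:
  mean(A) = (4 + 1 + 2 + 9 + 7 + 7) / 6 = 30/6 = 5
  mean(B) = (5 + 6 + 1 + 2 + 8 + 9) / 6 = 31/6 = 5.1667
  x̄ = (5, 5.1667),  deviation x̄ - mu_0 = (5, 5.1667) - (1, 8) = (4, -2.8333).

Step 2 — sample covariance matrix, S[i,j] = (1/(n-1)) · Σ_k (x_{k,i} - mean_i) · (x_{k,j} - mean_j), divisor n-1 = 5:
  S[A,A] = ((-1)·(-1) + (-4)·(-4) + (-3)·(-3) + (4)·(4) + (2)·(2) + (2)·(2)) / 5 = 50/5 = 10
  S[A,B] = ((-1)·(-0.1667) + (-4)·(0.8333) + (-3)·(-4.1667) + (4)·(-3.1667) + (2)·(2.8333) + (2)·(3.8333)) / 5 = 10/5 = 2
  S[B,B] = ((-0.1667)·(-0.1667) + (0.8333)·(0.8333) + (-4.1667)·(-4.1667) + (-3.1667)·(-3.1667) + (2.8333)·(2.8333) + (3.8333)·(3.8333)) / 5 = 50.8333/5 = 10.1667
  S = [[10, 2],
 [2, 10.1667]].

Step 3 — invert S. det(S) = 10·10.1667 - (2)² = 97.6667.
  S^{-1} = (1/det) · [[d, -b], [-b, a]] = [[0.1041, -0.0205],
 [-0.0205, 0.1024]].

Step 4 — quadratic form (x̄ - mu_0)^T · S^{-1} · (x̄ - mu_0):
  S^{-1} · (x̄ - mu_0) = (0.4744, -0.372),
  (x̄ - mu_0)^T · [...] = (4)·(0.4744) + (-2.8333)·(-0.372) = 2.9516.

Step 5 — scale by n: T² = 6 · 2.9516 = 17.7099.

T² ≈ 17.7099


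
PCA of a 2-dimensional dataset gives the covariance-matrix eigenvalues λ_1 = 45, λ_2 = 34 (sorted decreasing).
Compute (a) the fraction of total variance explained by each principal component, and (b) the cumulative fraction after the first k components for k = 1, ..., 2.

Step 1 — total variance = trace(Sigma) = Σ λ_i = 45 + 34 = 79.

Step 2 — fraction explained by component i = λ_i / Σ λ:
  PC1: 45/79 = 0.5696
  PC2: 34/79 = 0.4304

Step 3 — cumulative fraction after k components = (λ_1 + ... + λ_k) / Σ λ:
  k = 1: 45/79 = 0.5696
  k = 2: (45 + 34)/79 = 79/79 = 1

Summary (fraction, with percent):

explained: PC1 0.5696 (56.96%), PC2 0.4304 (43.04%);  cumulative: 0.5696, 1


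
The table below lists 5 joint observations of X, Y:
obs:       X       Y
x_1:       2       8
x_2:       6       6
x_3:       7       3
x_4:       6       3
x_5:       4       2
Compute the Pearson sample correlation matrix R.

Step 1 — column means:
  mean(X) = (2 + 6 + 7 + 6 + 4) / 5 = 25/5 = 5
  mean(Y) = (8 + 6 + 3 + 3 + 2) / 5 = 22/5 = 4.4

Step 2 — sample variances and covariances s[i,j] = (1/(n-1)) · Σ_k (x_{k,i} - mean_i) · (x_{k,j} - mean_j), with n-1 = 4:
  s[X,X] = ((-3)·(-3) + (1)·(1) + (2)·(2) + (1)·(1) + (-1)·(-1)) / 4 = 16/4 = 4
  s[X,Y] = ((-3)·(3.6) + (1)·(1.6) + (2)·(-1.4) + (1)·(-1.4) + (-1)·(-2.4)) / 4 = -11/4 = -2.75
  s[Y,Y] = ((3.6)·(3.6) + (1.6)·(1.6) + (-1.4)·(-1.4) + (-1.4)·(-1.4) + (-2.4)·(-2.4)) / 4 = 25.2/4 = 6.3
  Sample standard deviations s_i = √(s[i,i]):
  s(X) = √(4) = 2
  s(Y) = √(6.3) = 2.51

Step 3 — r_{ij} = s_{ij} / (s_i · s_j):
  r[X,X] = 1 (diagonal).
  r[X,Y] = -2.75 / (2 · 2.51) = -2.75 / 5.02 = -0.5478
  r[Y,Y] = 1 (diagonal).

R is symmetric with unit diagonal. Assembling:

R = [[1, -0.5478],
 [-0.5478, 1]]


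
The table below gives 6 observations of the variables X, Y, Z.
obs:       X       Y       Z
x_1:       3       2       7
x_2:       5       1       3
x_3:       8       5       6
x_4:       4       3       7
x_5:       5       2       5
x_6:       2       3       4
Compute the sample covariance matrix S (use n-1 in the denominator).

Step 1 — column means:
  mean(X) = (3 + 5 + 8 + 4 + 5 + 2) / 6 = 27/6 = 4.5
  mean(Y) = (2 + 1 + 5 + 3 + 2 + 3) / 6 = 16/6 = 2.6667
  mean(Z) = (7 + 3 + 6 + 7 + 5 + 4) / 6 = 32/6 = 5.3333

Step 2 — sample covariance S[i,j] = (1/(n-1)) · Σ_k (x_{k,i} - mean_i) · (x_{k,j} - mean_j), with n-1 = 5.
  S[X,X] = ((-1.5)·(-1.5) + (0.5)·(0.5) + (3.5)·(3.5) + (-0.5)·(-0.5) + (0.5)·(0.5) + (-2.5)·(-2.5)) / 5 = 21.5/5 = 4.3
  S[X,Y] = ((-1.5)·(-0.6667) + (0.5)·(-1.6667) + (3.5)·(2.3333) + (-0.5)·(0.3333) + (0.5)·(-0.6667) + (-2.5)·(0.3333)) / 5 = 7/5 = 1.4
  S[X,Z] = ((-1.5)·(1.6667) + (0.5)·(-2.3333) + (3.5)·(0.6667) + (-0.5)·(1.6667) + (0.5)·(-0.3333) + (-2.5)·(-1.3333)) / 5 = 1/5 = 0.2
  S[Y,Y] = ((-0.6667)·(-0.6667) + (-1.6667)·(-1.6667) + (2.3333)·(2.3333) + (0.3333)·(0.3333) + (-0.6667)·(-0.6667) + (0.3333)·(0.3333)) / 5 = 9.3333/5 = 1.8667
  S[Y,Z] = ((-0.6667)·(1.6667) + (-1.6667)·(-2.3333) + (2.3333)·(0.6667) + (0.3333)·(1.6667) + (-0.6667)·(-0.3333) + (0.3333)·(-1.3333)) / 5 = 4.6667/5 = 0.9333
  S[Z,Z] = ((1.6667)·(1.6667) + (-2.3333)·(-2.3333) + (0.6667)·(0.6667) + (1.6667)·(1.6667) + (-0.3333)·(-0.3333) + (-1.3333)·(-1.3333)) / 5 = 13.3333/5 = 2.6667

S is symmetric (S[j,i] = S[i,j]). Assembling:

S = [[4.3, 1.4, 0.2],
 [1.4, 1.8667, 0.9333],
 [0.2, 0.9333, 2.6667]]


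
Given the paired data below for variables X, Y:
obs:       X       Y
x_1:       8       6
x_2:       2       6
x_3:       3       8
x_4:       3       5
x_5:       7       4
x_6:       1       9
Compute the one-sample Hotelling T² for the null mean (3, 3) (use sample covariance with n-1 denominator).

Step 1 — sample mean vector:
  mean(X) = (8 + 2 + 3 + 3 + 7 + 1) / 6 = 24/6 = 4
  mean(Y) = (6 + 6 + 8 + 5 + 4 + 9) / 6 = 38/6 = 6.3333
  x̄ = (4, 6.3333),  deviation x̄ - mu_0 = (4, 6.3333) - (3, 3) = (1, 3.3333).

Step 2 — sample covariance matrix, S[i,j] = (1/(n-1)) · Σ_k (x_{k,i} - mean_i) · (x_{k,j} - mean_j), divisor n-1 = 5:
  S[X,X] = ((4)·(4) + (-2)·(-2) + (-1)·(-1) + (-1)·(-1) + (3)·(3) + (-3)·(-3)) / 5 = 40/5 = 8
  S[X,Y] = ((4)·(-0.3333) + (-2)·(-0.3333) + (-1)·(1.6667) + (-1)·(-1.3333) + (3)·(-2.3333) + (-3)·(2.6667)) / 5 = -16/5 = -3.2
  S[Y,Y] = ((-0.3333)·(-0.3333) + (-0.3333)·(-0.3333) + (1.6667)·(1.6667) + (-1.3333)·(-1.3333) + (-2.3333)·(-2.3333) + (2.6667)·(2.6667)) / 5 = 17.3333/5 = 3.4667
  S = [[8, -3.2],
 [-3.2, 3.4667]].

Step 3 — invert S. det(S) = 8·3.4667 - (-3.2)² = 17.4933.
  S^{-1} = (1/det) · [[d, -b], [-b, a]] = [[0.1982, 0.1829],
 [0.1829, 0.4573]].

Step 4 — quadratic form (x̄ - mu_0)^T · S^{-1} · (x̄ - mu_0):
  S^{-1} · (x̄ - mu_0) = (0.8079, 1.7073),
  (x̄ - mu_0)^T · [...] = (1)·(0.8079) + (3.3333)·(1.7073) = 6.499.

Step 5 — scale by n: T² = 6 · 6.499 = 38.9939.

T² ≈ 38.9939


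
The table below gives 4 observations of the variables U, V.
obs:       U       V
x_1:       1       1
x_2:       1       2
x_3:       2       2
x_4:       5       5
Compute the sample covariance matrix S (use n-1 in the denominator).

Step 1 — column means:
  mean(U) = (1 + 1 + 2 + 5) / 4 = 9/4 = 2.25
  mean(V) = (1 + 2 + 2 + 5) / 4 = 10/4 = 2.5

Step 2 — sample covariance S[i,j] = (1/(n-1)) · Σ_k (x_{k,i} - mean_i) · (x_{k,j} - mean_j), with n-1 = 3.
  S[U,U] = ((-1.25)·(-1.25) + (-1.25)·(-1.25) + (-0.25)·(-0.25) + (2.75)·(2.75)) / 3 = 10.75/3 = 3.5833
  S[U,V] = ((-1.25)·(-1.5) + (-1.25)·(-0.5) + (-0.25)·(-0.5) + (2.75)·(2.5)) / 3 = 9.5/3 = 3.1667
  S[V,V] = ((-1.5)·(-1.5) + (-0.5)·(-0.5) + (-0.5)·(-0.5) + (2.5)·(2.5)) / 3 = 9/3 = 3

S is symmetric (S[j,i] = S[i,j]). Assembling:

S = [[3.5833, 3.1667],
 [3.1667, 3]]


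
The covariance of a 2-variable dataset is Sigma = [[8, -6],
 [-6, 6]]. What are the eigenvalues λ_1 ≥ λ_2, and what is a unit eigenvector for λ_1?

Step 1 — characteristic polynomial of 2×2 Sigma:
  det(Sigma - λI) = λ² - trace · λ + det = 0.
  trace = 8 + 6 = 14, det = 8·6 - (-6)² = 12.
Step 2 — discriminant:
  Δ = trace² - 4·det = 196 - 48 = 148.
Step 3 — eigenvalues:
  λ = (trace ± √Δ)/2 = (14 ± 12.1655)/2,
  λ_1 = 13.0828,  λ_2 = 0.9172.

Step 4 — unit eigenvector for λ_1: solve (Sigma - λ_1 I)v = 0. First row:
  (8 - 13.0828)·v_x + (-6)·v_y = 0, i.e. (-5.0828)·v_x + (-6)·v_y = 0,
  so v ∝ (b, λ_1 - a) = (-6, 5.0828); multiply by -1 so the first entry is positive: u = (6, -5.0828).
  ||u|| = √((6)² + (-5.0828)²) = √(61.8345) ≈ 7.8635,
  v_1 = u/||u|| ≈ (0.763, -0.6464) (||v_1|| = 1).

λ_1 = 13.0828,  λ_2 = 0.9172;  v_1 ≈ (0.763, -0.6464)


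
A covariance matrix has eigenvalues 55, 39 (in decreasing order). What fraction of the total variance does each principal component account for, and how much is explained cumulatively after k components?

Step 1 — total variance = trace(Sigma) = Σ λ_i = 55 + 39 = 94.

Step 2 — fraction explained by component i = λ_i / Σ λ:
  PC1: 55/94 = 0.5851
  PC2: 39/94 = 0.4149

Step 3 — cumulative fraction after k components = (λ_1 + ... + λ_k) / Σ λ:
  k = 1: 55/94 = 0.5851
  k = 2: (55 + 39)/94 = 94/94 = 1

Summary (fraction, with percent):

explained: PC1 0.5851 (58.51%), PC2 0.4149 (41.49%);  cumulative: 0.5851, 1


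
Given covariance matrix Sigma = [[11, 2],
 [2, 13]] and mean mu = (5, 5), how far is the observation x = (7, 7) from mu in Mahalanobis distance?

Step 1 — centre the observation: (x - mu) = (2, 2).

Step 2 — invert Sigma. det(Sigma) = 11·13 - (2)² = 139.
  Sigma^{-1} = (1/det) · [[d, -b], [-b, a]] = [[0.0935, -0.0144],
 [-0.0144, 0.0791]].

Step 3 — form the quadratic (x - mu)^T · Sigma^{-1} · (x - mu):
  Sigma^{-1} · (x - mu) = (0.1583, 0.1295).
  (x - mu)^T · [Sigma^{-1} · (x - mu)] = (2)·(0.1583) + (2)·(0.1295) = 0.5755.

Step 4 — take square root: d = √(0.5755) ≈ 0.7586.

d(x, mu) = √(0.5755) ≈ 0.7586
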